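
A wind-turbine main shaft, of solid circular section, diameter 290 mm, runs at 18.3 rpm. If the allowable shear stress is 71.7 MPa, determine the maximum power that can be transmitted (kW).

658 kW

J = πd⁴/32 = π(0.290)⁴/32 = 6.944×10^-4 m⁴.
T_max = τ_allow·J/r = 7.17×10^7 × 6.944×10^-4 / 0.145 = 343400 N·m.
ω = 2π·18.3/60 = 1.916 rad/s, so P_max = T_max·ω = 6.580×10^5 W.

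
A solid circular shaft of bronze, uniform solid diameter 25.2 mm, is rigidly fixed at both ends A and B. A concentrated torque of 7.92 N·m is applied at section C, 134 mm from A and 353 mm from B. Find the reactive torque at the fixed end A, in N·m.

With uniform GJ and both ends fixed, compatibility θ_AC = θ_CB gives T_A·a = T_B·b, together with T_A + T_B = T₀.
T_A = T₀·b/(a+b) = 7.920·353/487.0 = 5.741 N·m; T_B = 2.179 N·m.

5.74 N·m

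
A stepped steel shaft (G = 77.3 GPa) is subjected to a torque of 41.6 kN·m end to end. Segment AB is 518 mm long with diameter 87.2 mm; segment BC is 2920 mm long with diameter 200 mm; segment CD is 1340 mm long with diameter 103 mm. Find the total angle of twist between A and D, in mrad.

124 mrad

J_AB = π(0.0872)⁴/32 = 5.68×10^-6 m⁴; J_BC = π(0.200)⁴/32 = 1.57×10^-4 m⁴; J_CD = π(0.103)⁴/32 = 1.10×10^-5 m⁴.
θ = (T/G)·Σ L_i/J_i = (41600/77.3×10⁹)·(0.518/5.68×10^-6 + 2.92/1.57×10^-4 + 1.34/1.10×10^-5) = 0.1244 rad.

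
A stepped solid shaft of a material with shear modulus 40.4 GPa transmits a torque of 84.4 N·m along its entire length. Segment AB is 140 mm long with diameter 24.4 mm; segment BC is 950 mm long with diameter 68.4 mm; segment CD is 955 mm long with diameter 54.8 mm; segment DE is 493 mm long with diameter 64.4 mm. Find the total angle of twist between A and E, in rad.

J_AB = π(0.0244)⁴/32 = 3.48×10^-8 m⁴; J_BC = π(0.0684)⁴/32 = 2.15×10^-6 m⁴; J_CD = π(0.0548)⁴/32 = 8.85×10^-7 m⁴; J_DE = π(0.0644)⁴/32 = 1.69×10^-6 m⁴.
θ = (T/G)·Σ L_i/J_i = (84.40/40.4×10⁹)·(0.140/3.48×10^-8 + 0.950/2.15×10^-6 + 0.955/8.85×10^-7 + 0.493/1.69×10^-6) = 0.01219 rad.

0.0122 rad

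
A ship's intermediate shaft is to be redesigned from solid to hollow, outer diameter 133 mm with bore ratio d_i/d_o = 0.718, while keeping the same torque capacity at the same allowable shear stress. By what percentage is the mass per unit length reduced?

40.5 %

Equal τ_max and T ⇒ the solid shaft needs d_s³ = d_o³(1−k⁴), so d_s = 133·(1−0.718⁴)^(1/3) = 120.0 mm.
Area ratio A_h/A_s = d_o²(1−k²)/d_s² = (1−k²)/(1−k⁴)^(2/3) = 0.5953.
Mass saving = 1 − 0.5953 = 40.5 %.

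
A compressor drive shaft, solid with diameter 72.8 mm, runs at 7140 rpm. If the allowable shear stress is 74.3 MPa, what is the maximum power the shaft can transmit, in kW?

4210 kW

J = πd⁴/32 = π(0.0728)⁴/32 = 2.758×10^-6 m⁴.
T_max = τ_allow·J/r = 7.43×10^7 × 2.758×10^-6 / 0.0364 = 5629 N·m.
ω = 2π·7140/60 = 747.7 rad/s, so P_max = T_max·ω = 4.209×10^6 W.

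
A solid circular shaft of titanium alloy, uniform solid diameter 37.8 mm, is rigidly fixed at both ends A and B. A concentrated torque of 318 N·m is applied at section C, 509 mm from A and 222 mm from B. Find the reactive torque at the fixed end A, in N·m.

96.6 N·m

With uniform GJ and both ends fixed, compatibility θ_AC = θ_CB gives T_A·a = T_B·b, together with T_A + T_B = T₀.
T_A = T₀·b/(a+b) = 318.0·222/731.0 = 96.57 N·m; T_B = 221.4 N·m.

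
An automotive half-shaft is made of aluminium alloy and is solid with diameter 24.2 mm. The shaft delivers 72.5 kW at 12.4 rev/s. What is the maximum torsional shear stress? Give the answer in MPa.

ω = 2π·12.4 = 77.91 rad/s, so T = P/ω = 72.5×10³ / 77.91 = 930.5 N·m.
J = πd⁴/32 = π(0.0242)⁴/32 = 3.367×10^-8 m⁴.
τ_max = T·r/J = 930.5 × 0.0121 / 3.367×10^-8 = 3.344×10^8 Pa.

334 MPa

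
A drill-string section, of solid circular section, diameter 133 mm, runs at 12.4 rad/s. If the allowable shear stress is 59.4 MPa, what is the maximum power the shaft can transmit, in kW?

340 kW

J = πd⁴/32 = π(0.133)⁴/32 = 3.072×10^-5 m⁴.
T_max = τ_allow·J/r = 5.94×10^7 × 3.072×10^-5 / 0.0665 = 27440 N·m.
ω = 12.4 rad/s, so P_max = T_max·ω = 3.402×10^5 W.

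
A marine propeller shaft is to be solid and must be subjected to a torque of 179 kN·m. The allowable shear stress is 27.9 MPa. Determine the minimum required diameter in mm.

For a solid shaft τ_max = 16T/(πd³), so d = (16T/(π τ_allow))^(1/3) = (16·179000/(π·2.79×10^7))^(1/3) = 0.3197 m.

320 mm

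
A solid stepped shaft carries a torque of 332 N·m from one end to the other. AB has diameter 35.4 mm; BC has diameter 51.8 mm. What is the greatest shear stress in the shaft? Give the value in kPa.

Under the same torque, τ_max = 16T/(πd³) is largest where d is smallest — segment AB (d = 35.4 mm).
τ_max = 16·332.0/(π·(0.0354)³) = 3.812×10^7 Pa.

38100 kPa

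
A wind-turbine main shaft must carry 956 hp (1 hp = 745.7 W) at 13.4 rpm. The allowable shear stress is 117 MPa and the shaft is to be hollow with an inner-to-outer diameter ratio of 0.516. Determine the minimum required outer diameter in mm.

ω = 2π·13.4/60 = 1.403 rad/s, so T = P/ω = 956×745.7 / 1.403 = 508000 N·m.
For a hollow shaft with d_i/d_o = 0.516: τ_max = 16T/(π d_o³ (1−k⁴)), so d_o = [16T/(π τ_allow (1−k⁴))]^(1/3) = [16·508000/(π·1.17×10^8·0.9291)]^(1/3) = 0.2877 m.

288 mm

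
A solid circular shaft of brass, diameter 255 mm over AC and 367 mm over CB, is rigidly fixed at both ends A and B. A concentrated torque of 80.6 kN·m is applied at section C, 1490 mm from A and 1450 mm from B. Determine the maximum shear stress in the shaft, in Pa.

Compatibility: T_A·a/J_AC = T_B·b/J_CB with T_A + T_B = T₀.
J_AC = 4.15×10^-4 m⁴, J_CB = 1.78×10^-3 m⁴, so T_A = T₀·(J_AC/a)/((J_AC/a)+(J_CB/b)) = 14900 N·m, T_B = 65700 N·m.
τ in each portion: τ_AC = 4.58×10^6 Pa, τ_CB = 6.77×10^6 Pa; maximum is in CB.
τ_max = T_CB·r/J = 65700·0.183/1.78×10^-3 = 6.769×10^6 Pa.

6.77e6 Pa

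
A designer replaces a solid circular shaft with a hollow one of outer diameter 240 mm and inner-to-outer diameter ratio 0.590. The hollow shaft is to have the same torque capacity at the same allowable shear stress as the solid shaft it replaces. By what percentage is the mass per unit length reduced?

Equal τ_max and T ⇒ the solid shaft needs d_s³ = d_o³(1−k⁴), so d_s = 240·(1−0.590⁴)^(1/3) = 229.9 mm.
Area ratio A_h/A_s = d_o²(1−k²)/d_s² = (1−k²)/(1−k⁴)^(2/3) = 0.7105.
Mass saving = 1 − 0.7105 = 28.9 %.

28.9 %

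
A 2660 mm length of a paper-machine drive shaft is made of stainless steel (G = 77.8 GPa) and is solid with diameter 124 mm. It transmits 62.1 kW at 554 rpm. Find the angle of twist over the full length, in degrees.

0.0903°

ω = 2π·554/60 = 58.01 rad/s, so T = P/ω = 62.1×10³ / 58.01 = 1070 N·m.
J = πd⁴/32 = π(0.124)⁴/32 = 2.321×10^-5 m⁴.
θ = T·L/(G·J) = 1070 × 2.66 / (77.8×10⁹ × 2.321×10^-5) = 1.577×10^-3 rad.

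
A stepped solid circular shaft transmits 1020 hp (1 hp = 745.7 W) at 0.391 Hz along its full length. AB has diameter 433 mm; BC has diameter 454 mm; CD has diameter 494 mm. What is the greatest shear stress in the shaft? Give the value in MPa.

19.4 MPa

ω = 2π·0.391 = 2.457 rad/s, so T = P/ω = 1020×745.7 / 2.457 = 309600 N·m.
Under the same torque, τ_max = 16T/(πd³) is largest where d is smallest — segment AB (d = 433 mm).
τ_max = 16·309600/(π·(0.433)³) = 1.942×10^7 Pa.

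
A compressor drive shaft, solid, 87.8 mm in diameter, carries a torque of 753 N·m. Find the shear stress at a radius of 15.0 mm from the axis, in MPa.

J = πd⁴/32 = π(0.0878)⁴/32 = 5.834×10^-6 m⁴.
Shear stress varies linearly with radius: τ = T·r/J = 753.0 × 0.0150 / 5.834×10^-6 = 1.936×10^6 Pa.

1.94 MPa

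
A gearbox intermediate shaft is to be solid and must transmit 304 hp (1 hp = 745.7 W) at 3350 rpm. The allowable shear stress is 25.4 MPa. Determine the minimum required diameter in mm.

ω = 2π·3350/60 = 350.8 rad/s, so T = P/ω = 304×745.7 / 350.8 = 646.2 N·m.
For a solid shaft τ_max = 16T/(πd³), so d = (16T/(π τ_allow))^(1/3) = (16·646.2/(π·2.54×10^7))^(1/3) = 0.05060 m.

50.6 mm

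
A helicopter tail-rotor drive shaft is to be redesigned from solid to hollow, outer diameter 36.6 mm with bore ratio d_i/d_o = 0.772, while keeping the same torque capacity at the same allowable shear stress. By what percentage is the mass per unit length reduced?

45.9 %

Equal τ_max and T ⇒ the solid shaft needs d_s³ = d_o³(1−k⁴), so d_s = 36.6·(1−0.772⁴)^(1/3) = 31.62 mm.
Area ratio A_h/A_s = d_o²(1−k²)/d_s² = (1−k²)/(1−k⁴)^(2/3) = 0.5413.
Mass saving = 1 − 0.5413 = 45.9 %.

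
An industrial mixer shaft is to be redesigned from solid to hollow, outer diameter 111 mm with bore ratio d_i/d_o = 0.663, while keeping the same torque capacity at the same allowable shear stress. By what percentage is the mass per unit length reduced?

Equal τ_max and T ⇒ the solid shaft needs d_s³ = d_o³(1−k⁴), so d_s = 111·(1−0.663⁴)^(1/3) = 103.3 mm.
Area ratio A_h/A_s = d_o²(1−k²)/d_s² = (1−k²)/(1−k⁴)^(2/3) = 0.6467.
Mass saving = 1 − 0.6467 = 35.3 %.

35.3 %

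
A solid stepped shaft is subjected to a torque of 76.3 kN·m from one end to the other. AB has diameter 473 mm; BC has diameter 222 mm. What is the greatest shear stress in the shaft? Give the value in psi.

Under the same torque, τ_max = 16T/(πd³) is largest where d is smallest — segment BC (d = 222 mm).
τ_max = 16·76300/(π·(0.222)³) = 3.552×10^7 Pa.

5150 psi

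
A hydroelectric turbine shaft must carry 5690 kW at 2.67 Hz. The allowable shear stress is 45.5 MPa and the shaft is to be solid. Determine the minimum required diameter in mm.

336 mm

ω = 2π·2.67 = 16.78 rad/s, so T = P/ω = 5690×10³ / 16.78 = 339200 N·m.
For a solid shaft τ_max = 16T/(πd³), so d = (16T/(π τ_allow))^(1/3) = (16·339200/(π·4.55×10^7))^(1/3) = 0.3361 m.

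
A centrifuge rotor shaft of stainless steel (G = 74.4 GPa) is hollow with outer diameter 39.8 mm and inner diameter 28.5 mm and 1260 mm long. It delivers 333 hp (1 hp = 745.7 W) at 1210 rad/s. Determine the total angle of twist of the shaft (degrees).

1.10°

ω = 1210 rad/s, so T = P/ω = 333×745.7 / 1210 = 205.2 N·m.
J = π(d_o⁴ − d_i⁴)/32 = π(0.0398⁴ − 0.0285⁴)/32 = 1.816×10^-7 m⁴.
θ = T·L/(G·J) = 205.2 × 1.26 / (74.4×10⁹ × 1.816×10^-7) = 0.01914 rad.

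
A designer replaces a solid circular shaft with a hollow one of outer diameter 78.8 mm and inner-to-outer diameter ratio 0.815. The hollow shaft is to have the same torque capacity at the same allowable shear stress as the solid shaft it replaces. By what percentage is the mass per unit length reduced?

Equal τ_max and T ⇒ the solid shaft needs d_s³ = d_o³(1−k⁴), so d_s = 78.8·(1−0.815⁴)^(1/3) = 64.91 mm.
Area ratio A_h/A_s = d_o²(1−k²)/d_s² = (1−k²)/(1−k⁴)^(2/3) = 0.4949.
Mass saving = 1 − 0.4949 = 50.5 %.

50.5 %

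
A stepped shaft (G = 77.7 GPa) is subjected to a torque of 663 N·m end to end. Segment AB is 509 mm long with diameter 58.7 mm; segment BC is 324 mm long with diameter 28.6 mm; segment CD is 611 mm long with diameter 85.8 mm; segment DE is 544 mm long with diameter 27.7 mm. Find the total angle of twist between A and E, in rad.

J_AB = π(0.0587)⁴/32 = 1.17×10^-6 m⁴; J_BC = π(0.0286)⁴/32 = 6.57×10^-8 m⁴; J_CD = π(0.0858)⁴/32 = 5.32×10^-6 m⁴; J_DE = π(0.0277)⁴/32 = 5.78×10^-8 m⁴.
θ = (T/G)·Σ L_i/J_i = (663.0/77.7×10⁹)·(0.509/1.17×10^-6 + 0.324/6.57×10^-8 + 0.611/5.32×10^-6 + 0.544/5.78×10^-8) = 0.1271 rad.

0.127 rad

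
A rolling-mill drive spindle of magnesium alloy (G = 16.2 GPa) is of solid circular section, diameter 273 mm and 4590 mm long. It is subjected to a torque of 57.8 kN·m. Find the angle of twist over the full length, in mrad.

30.0 mrad

J = πd⁴/32 = π(0.273)⁴/32 = 5.453×10^-4 m⁴.
θ = T·L/(G·J) = 57800 × 4.59 / (16.2×10⁹ × 5.453×10^-4) = 0.03003 rad.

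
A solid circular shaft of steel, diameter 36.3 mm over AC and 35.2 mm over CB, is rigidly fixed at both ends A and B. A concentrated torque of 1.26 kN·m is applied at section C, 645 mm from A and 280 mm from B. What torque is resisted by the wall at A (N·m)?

Compatibility: T_A·a/J_AC = T_B·b/J_CB with T_A + T_B = T₀.
J_AC = 1.70×10^-7 m⁴, J_CB = 1.51×10^-7 m⁴, so T_A = T₀·(J_AC/a)/((J_AC/a)+(J_CB/b)) = 414.9 N·m, T_B = 845.1 N·m.

415 N·m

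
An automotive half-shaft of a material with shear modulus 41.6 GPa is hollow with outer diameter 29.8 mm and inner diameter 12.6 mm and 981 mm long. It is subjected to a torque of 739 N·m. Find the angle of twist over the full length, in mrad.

233 mrad

J = π(d_o⁴ − d_i⁴)/32 = π(0.0298⁴ − 0.0126⁴)/32 = 7.495×10^-8 m⁴.
θ = T·L/(G·J) = 739.0 × 0.981 / (41.6×10⁹ × 7.495×10^-8) = 0.2325 rad.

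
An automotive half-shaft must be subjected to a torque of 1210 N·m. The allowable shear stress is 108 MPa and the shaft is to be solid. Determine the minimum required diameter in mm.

38.5 mm

For a solid shaft τ_max = 16T/(πd³), so d = (16T/(π τ_allow))^(1/3) = (16·1210/(π·1.08×10^8))^(1/3) = 0.03850 m.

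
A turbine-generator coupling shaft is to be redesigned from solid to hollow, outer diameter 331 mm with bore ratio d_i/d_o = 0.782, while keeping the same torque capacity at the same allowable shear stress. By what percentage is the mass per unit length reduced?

Equal τ_max and T ⇒ the solid shaft needs d_s³ = d_o³(1−k⁴), so d_s = 331·(1−0.782⁴)^(1/3) = 283.2 mm.
Area ratio A_h/A_s = d_o²(1−k²)/d_s² = (1−k²)/(1−k⁴)^(2/3) = 0.5308.
Mass saving = 1 − 0.5308 = 46.9 %.

46.9 %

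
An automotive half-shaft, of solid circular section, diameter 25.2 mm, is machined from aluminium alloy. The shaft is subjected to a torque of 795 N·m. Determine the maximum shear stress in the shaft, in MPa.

253 MPa

J = πd⁴/32 = π(0.0252)⁴/32 = 3.959×10^-8 m⁴.
τ_max = T·r/J = 795.0 × 0.0126 / 3.959×10^-8 = 2.530×10^8 Pa.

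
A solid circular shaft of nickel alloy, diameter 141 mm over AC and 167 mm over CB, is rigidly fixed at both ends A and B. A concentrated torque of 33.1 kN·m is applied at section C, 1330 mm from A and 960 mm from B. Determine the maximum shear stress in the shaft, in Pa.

Compatibility: T_A·a/J_AC = T_B·b/J_CB with T_A + T_B = T₀.
J_AC = 3.88×10^-5 m⁴, J_CB = 7.64×10^-5 m⁴, so T_A = T₀·(J_AC/a)/((J_AC/a)+(J_CB/b)) = 8883 N·m, T_B = 24220 N·m.
τ in each portion: τ_AC = 1.61×10^7 Pa, τ_CB = 2.65×10^7 Pa; maximum is in CB.
τ_max = T_CB·r/J = 24220·0.0835/7.64×10^-5 = 2.648×10^7 Pa.

2.65e7 Pa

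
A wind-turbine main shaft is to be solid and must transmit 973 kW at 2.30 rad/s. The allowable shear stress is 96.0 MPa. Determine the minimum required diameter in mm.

ω = 2.30 rad/s, so T = P/ω = 973×10³ / 2.300 = 423000 N·m.
For a solid shaft τ_max = 16T/(πd³), so d = (16T/(π τ_allow))^(1/3) = (16·423000/(π·9.60×10^7))^(1/3) = 0.2821 m.

282 mm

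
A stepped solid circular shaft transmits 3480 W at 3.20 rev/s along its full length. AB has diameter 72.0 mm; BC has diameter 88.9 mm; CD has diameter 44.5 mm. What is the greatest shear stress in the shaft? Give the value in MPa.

ω = 2π·3.20 = 20.11 rad/s, so T = P/ω = 3480 / 20.11 = 173.1 N·m.
Under the same torque, τ_max = 16T/(πd³) is largest where d is smallest — segment CD (d = 44.5 mm).
τ_max = 16·173.1/(π·(0.0445)³) = 1.000×10^7 Pa.

10.0 MPa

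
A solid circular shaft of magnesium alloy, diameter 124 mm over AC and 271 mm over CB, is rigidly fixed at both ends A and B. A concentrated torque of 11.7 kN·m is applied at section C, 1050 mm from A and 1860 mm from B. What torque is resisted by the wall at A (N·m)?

843 N·m

Compatibility: T_A·a/J_AC = T_B·b/J_CB with T_A + T_B = T₀.
J_AC = 2.32×10^-5 m⁴, J_CB = 5.30×10^-4 m⁴, so T_A = T₀·(J_AC/a)/((J_AC/a)+(J_CB/b)) = 843.0 N·m, T_B = 10860 N·m.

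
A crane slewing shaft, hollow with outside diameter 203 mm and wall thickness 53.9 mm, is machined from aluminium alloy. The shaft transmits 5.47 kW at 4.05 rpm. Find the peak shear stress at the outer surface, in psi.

1200 psi

ω = 2π·4.05/60 = 0.4241 rad/s, so T = P/ω = 5.47×10³ / 0.4241 = 12900 N·m.
J = π(d_o⁴ − d_i⁴)/32 = π(0.203⁴ − 0.0952⁴)/32 = 1.587×10^-4 m⁴.
τ_max = T·r/J = 12900 × 0.102 / 1.587×10^-4 = 8.251×10^6 Pa.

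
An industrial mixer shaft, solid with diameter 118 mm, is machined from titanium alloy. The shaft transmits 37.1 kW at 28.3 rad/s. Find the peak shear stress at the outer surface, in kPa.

ω = 28.3 rad/s, so T = P/ω = 37.1×10³ / 28.30 = 1311 N·m.
J = πd⁴/32 = π(0.118)⁴/32 = 1.903×10^-5 m⁴.
τ_max = T·r/J = 1311 × 0.0590 / 1.903×10^-5 = 4.064×10^6 Pa.

4060 kPa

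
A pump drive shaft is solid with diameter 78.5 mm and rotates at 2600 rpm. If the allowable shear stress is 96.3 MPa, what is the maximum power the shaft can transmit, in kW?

2490 kW

J = πd⁴/32 = π(0.0785)⁴/32 = 3.728×10^-6 m⁴.
T_max = τ_allow·J/r = 9.63×10^7 × 3.728×10^-6 / 0.0393 = 9147 N·m.
ω = 2π·2600/60 = 272.3 rad/s, so P_max = T_max·ω = 2.490×10^6 W.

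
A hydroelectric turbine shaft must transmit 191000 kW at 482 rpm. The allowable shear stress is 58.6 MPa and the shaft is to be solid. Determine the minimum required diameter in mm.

690 mm

ω = 2π·482/60 = 50.47 rad/s, so T = P/ω = 191000×10³ / 50.47 = 3.784e6 N·m.
For a solid shaft τ_max = 16T/(πd³), so d = (16T/(π τ_allow))^(1/3) = (16·3.784e6/(π·5.86×10^7))^(1/3) = 0.6903 m.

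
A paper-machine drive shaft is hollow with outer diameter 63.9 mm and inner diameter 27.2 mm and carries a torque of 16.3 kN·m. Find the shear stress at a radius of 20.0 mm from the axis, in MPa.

206 MPa

J = π(d_o⁴ − d_i⁴)/32 = π(0.0639⁴ − 0.0272⁴)/32 = 1.583×10^-6 m⁴.
Shear stress varies linearly with radius: τ = T·r/J = 16300 × 0.0200 / 1.583×10^-6 = 2.059×10^8 Pa.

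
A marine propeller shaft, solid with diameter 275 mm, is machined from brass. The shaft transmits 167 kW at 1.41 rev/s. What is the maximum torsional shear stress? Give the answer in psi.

670 psi

ω = 2π·1.41 = 8.859 rad/s, so T = P/ω = 167×10³ / 8.859 = 18850 N·m.
J = πd⁴/32 = π(0.275)⁴/32 = 5.615×10^-4 m⁴.
τ_max = T·r/J = 18850 × 0.138 / 5.615×10^-4 = 4.616×10^6 Pa.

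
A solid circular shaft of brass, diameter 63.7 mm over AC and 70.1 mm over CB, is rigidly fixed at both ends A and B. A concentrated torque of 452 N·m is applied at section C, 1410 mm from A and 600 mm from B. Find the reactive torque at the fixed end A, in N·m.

102 N·m

Compatibility: T_A·a/J_AC = T_B·b/J_CB with T_A + T_B = T₀.
J_AC = 1.62×10^-6 m⁴, J_CB = 2.37×10^-6 m⁴, so T_A = T₀·(J_AC/a)/((J_AC/a)+(J_CB/b)) = 101.7 N·m, T_B = 350.3 N·m.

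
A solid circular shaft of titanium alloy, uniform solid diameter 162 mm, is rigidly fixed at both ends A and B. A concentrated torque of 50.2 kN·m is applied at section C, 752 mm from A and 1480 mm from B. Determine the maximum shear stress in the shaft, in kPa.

With uniform GJ and both ends fixed, compatibility θ_AC = θ_CB gives T_A·a = T_B·b, together with T_A + T_B = T₀.
T_A = T₀·b/(a+b) = 50200·1480/2232 = 33290 N·m; T_B = 16910 N·m.
τ in each portion: τ_AC = 3.99×10^7 Pa, τ_CB = 2.03×10^7 Pa; maximum is in AC.
τ_max = T_AC·r/J = 33290·0.0810/6.76×10^-5 = 3.987×10^7 Pa.

39900 kPa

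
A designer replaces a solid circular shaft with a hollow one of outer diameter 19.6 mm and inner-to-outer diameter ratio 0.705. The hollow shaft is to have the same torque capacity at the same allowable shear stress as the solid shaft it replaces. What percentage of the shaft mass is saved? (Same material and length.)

Equal τ_max and T ⇒ the solid shaft needs d_s³ = d_o³(1−k⁴), so d_s = 19.6·(1−0.705⁴)^(1/3) = 17.83 mm.
Area ratio A_h/A_s = d_o²(1−k²)/d_s² = (1−k²)/(1−k⁴)^(2/3) = 0.6077.
Mass saving = 1 − 0.6077 = 39.2 %.

39.2 %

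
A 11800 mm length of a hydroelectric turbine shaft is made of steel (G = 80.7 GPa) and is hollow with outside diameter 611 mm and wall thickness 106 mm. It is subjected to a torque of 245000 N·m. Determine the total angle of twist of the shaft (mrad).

J = π(d_o⁴ − d_i⁴)/32 = π(0.611⁴ − 0.399⁴)/32 = 0.01119 m⁴.
θ = T·L/(G·J) = 245000 × 11.8 / (80.7×10⁹ × 0.01119) = 3.200×10^-3 rad.

3.20 mrad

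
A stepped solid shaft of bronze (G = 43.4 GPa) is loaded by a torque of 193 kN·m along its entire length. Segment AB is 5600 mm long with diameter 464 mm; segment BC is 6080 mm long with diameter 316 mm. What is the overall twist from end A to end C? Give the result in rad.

J_AB = π(0.464)⁴/32 = 4.55×10^-3 m⁴; J_BC = π(0.316)⁴/32 = 9.79×10^-4 m⁴.
θ = (T/G)·Σ L_i/J_i = (193000/43.4×10⁹)·(5.60/4.55×10^-3 + 6.08/9.79×10^-4) = 0.03309 rad.

0.0331 rad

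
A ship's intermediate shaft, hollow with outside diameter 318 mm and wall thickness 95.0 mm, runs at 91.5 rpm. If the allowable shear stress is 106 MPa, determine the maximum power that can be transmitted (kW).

J = π(d_o⁴ − d_i⁴)/32 = π(0.318⁴ − 0.128⁴)/32 = 9.776×10^-4 m⁴.
T_max = τ_allow·J/r = 1.06×10^8 × 9.776×10^-4 / 0.159 = 651700 N·m.
ω = 2π·91.5/60 = 9.582 rad/s, so P_max = T_max·ω = 6.245×10^6 W.

6240 kW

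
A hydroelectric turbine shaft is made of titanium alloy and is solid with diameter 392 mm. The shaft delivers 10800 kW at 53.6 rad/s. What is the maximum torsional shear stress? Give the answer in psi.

2470 psi

ω = 53.6 rad/s, so T = P/ω = 10800×10³ / 53.60 = 201500 N·m.
J = πd⁴/32 = π(0.392)⁴/32 = 2.318×10^-3 m⁴.
τ_max = T·r/J = 201500 × 0.196 / 2.318×10^-3 = 1.704×10^7 Pa.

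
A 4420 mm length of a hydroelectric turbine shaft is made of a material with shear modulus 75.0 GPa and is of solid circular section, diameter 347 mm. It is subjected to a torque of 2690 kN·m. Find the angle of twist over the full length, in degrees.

6.38°

J = πd⁴/32 = π(0.347)⁴/32 = 1.423×10^-3 m⁴.
θ = T·L/(G·J) = 2.690e6 × 4.42 / (75.0×10⁹ × 1.423×10^-3) = 0.1114 rad.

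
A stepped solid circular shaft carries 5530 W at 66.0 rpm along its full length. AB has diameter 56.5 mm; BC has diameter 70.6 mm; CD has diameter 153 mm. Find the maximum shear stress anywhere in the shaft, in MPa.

22.6 MPa

ω = 2π·66.0/60 = 6.912 rad/s, so T = P/ω = 5530 / 6.912 = 800.1 N·m.
Under the same torque, τ_max = 16T/(πd³) is largest where d is smallest — segment AB (d = 56.5 mm).
τ_max = 16·800.1/(π·(0.0565)³) = 2.259×10^7 Pa.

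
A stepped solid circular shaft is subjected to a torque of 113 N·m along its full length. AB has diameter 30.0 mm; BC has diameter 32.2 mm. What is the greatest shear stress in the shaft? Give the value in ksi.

3.09 ksi

Under the same torque, τ_max = 16T/(πd³) is largest where d is smallest — segment AB (d = 30.0 mm).
τ_max = 16·113.0/(π·(0.0300)³) = 2.131×10^7 Pa.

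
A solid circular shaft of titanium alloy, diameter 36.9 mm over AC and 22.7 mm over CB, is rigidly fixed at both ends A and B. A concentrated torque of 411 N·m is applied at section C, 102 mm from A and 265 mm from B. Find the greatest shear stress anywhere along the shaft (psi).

5730 psi

Compatibility: T_A·a/J_AC = T_B·b/J_CB with T_A + T_B = T₀.
J_AC = 1.82×10^-7 m⁴, J_CB = 2.61×10^-8 m⁴, so T_A = T₀·(J_AC/a)/((J_AC/a)+(J_CB/b)) = 389.5 N·m, T_B = 21.47 N·m.
τ in each portion: τ_AC = 3.95×10^7 Pa, τ_CB = 9.35×10^6 Pa; maximum is in AC.
τ_max = T_AC·r/J = 389.5·0.0184/1.82×10^-7 = 3.948×10^7 Pa.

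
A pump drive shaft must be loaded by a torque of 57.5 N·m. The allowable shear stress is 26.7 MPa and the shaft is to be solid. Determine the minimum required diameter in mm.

For a solid shaft τ_max = 16T/(πd³), so d = (16T/(π τ_allow))^(1/3) = (16·57.50/(π·2.67×10^7))^(1/3) = 0.02222 m.

22.2 mm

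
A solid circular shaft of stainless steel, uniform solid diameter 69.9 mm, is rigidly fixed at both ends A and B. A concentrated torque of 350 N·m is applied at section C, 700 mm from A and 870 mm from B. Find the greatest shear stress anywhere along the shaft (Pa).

2.89e6 Pa

With uniform GJ and both ends fixed, compatibility θ_AC = θ_CB gives T_A·a = T_B·b, together with T_A + T_B = T₀.
T_A = T₀·b/(a+b) = 350.0·870/1570 = 193.9 N·m; T_B = 156.1 N·m.
τ in each portion: τ_AC = 2.89×10^6 Pa, τ_CB = 2.33×10^6 Pa; maximum is in AC.
τ_max = T_AC·r/J = 193.9·0.0350/2.34×10^-6 = 2.892×10^6 Pa.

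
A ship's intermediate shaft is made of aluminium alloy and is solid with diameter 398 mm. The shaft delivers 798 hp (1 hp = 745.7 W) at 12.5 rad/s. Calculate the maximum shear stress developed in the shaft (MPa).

ω = 12.5 rad/s, so T = P/ω = 798×745.7 / 12.50 = 47610 N·m.
J = πd⁴/32 = π(0.398)⁴/32 = 2.463×10^-3 m⁴.
τ_max = T·r/J = 47610 × 0.199 / 2.463×10^-3 = 3.846×10^6 Pa.

3.85 MPa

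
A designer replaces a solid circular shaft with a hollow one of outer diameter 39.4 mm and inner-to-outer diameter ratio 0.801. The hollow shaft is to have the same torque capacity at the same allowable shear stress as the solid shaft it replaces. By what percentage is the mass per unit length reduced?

49.0 %

Equal τ_max and T ⇒ the solid shaft needs d_s³ = d_o³(1−k⁴), so d_s = 39.4·(1−0.801⁴)^(1/3) = 33.01 mm.
Area ratio A_h/A_s = d_o²(1−k²)/d_s² = (1−k²)/(1−k⁴)^(2/3) = 0.5104.
Mass saving = 1 − 0.5104 = 49.0 %.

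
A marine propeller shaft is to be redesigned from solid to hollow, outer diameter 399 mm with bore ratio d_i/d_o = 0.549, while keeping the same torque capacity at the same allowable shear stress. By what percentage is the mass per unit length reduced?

25.6 %

Equal τ_max and T ⇒ the solid shaft needs d_s³ = d_o³(1−k⁴), so d_s = 399·(1−0.549⁴)^(1/3) = 386.5 mm.
Area ratio A_h/A_s = d_o²(1−k²)/d_s² = (1−k²)/(1−k⁴)^(2/3) = 0.7444.
Mass saving = 1 − 0.7444 = 25.6 %.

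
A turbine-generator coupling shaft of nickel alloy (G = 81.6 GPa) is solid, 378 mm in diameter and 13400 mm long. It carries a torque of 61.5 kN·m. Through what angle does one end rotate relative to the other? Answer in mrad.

5.04 mrad

J = πd⁴/32 = π(0.378)⁴/32 = 2.004×10^-3 m⁴.
θ = T·L/(G·J) = 61500 × 13.4 / (81.6×10⁹ × 2.004×10^-3) = 5.039×10^-3 rad.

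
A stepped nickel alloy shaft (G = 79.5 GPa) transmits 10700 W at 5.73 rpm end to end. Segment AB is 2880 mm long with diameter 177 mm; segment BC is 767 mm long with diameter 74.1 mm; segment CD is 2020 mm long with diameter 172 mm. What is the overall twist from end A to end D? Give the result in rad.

ω = 2π·5.73/60 = 0.6000 rad/s, so T = P/ω = 10700 / 0.6000 = 17830 N·m.
J_AB = π(0.177)⁴/32 = 9.64×10^-5 m⁴; J_BC = π(0.0741)⁴/32 = 2.96×10^-6 m⁴; J_CD = π(0.172)⁴/32 = 8.59×10^-5 m⁴.
θ = (T/G)·Σ L_i/J_i = (17830/79.5×10⁹)·(2.88/9.64×10^-5 + 0.767/2.96×10^-6 + 2.02/8.59×10^-5) = 0.07010 rad.

0.0701 rad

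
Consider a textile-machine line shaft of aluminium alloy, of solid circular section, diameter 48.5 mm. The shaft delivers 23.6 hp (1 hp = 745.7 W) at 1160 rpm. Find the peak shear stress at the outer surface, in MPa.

6.47 MPa

ω = 2π·1160/60 = 121.5 rad/s, so T = P/ω = 23.6×745.7 / 121.5 = 144.9 N·m.
J = πd⁴/32 = π(0.0485)⁴/32 = 5.432×10^-7 m⁴.
τ_max = T·r/J = 144.9 × 0.0243 / 5.432×10^-7 = 6.467×10^6 Pa.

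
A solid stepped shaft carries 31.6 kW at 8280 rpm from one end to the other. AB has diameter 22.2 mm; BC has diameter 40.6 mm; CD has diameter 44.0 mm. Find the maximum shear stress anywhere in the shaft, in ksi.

2.46 ksi

ω = 2π·8280/60 = 867.1 rad/s, so T = P/ω = 31.6×10³ / 867.1 = 36.44 N·m.
Under the same torque, τ_max = 16T/(πd³) is largest where d is smallest — segment AB (d = 22.2 mm).
τ_max = 16·36.44/(π·(0.0222)³) = 1.696×10^7 Pa.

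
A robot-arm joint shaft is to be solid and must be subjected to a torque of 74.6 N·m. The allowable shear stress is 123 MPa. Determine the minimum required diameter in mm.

14.6 mm

For a solid shaft τ_max = 16T/(πd³), so d = (16T/(π τ_allow))^(1/3) = (16·74.60/(π·1.23×10^8))^(1/3) = 0.01456 m.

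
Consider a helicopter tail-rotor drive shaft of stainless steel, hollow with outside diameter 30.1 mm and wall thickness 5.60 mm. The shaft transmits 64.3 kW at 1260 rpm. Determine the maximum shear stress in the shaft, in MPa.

ω = 2π·1260/60 = 131.9 rad/s, so T = P/ω = 64.3×10³ / 131.9 = 487.3 N·m.
J = π(d_o⁴ − d_i⁴)/32 = π(0.0301⁴ − 0.0189⁴)/32 = 6.806×10^-8 m⁴.
τ_max = T·r/J = 487.3 × 0.0151 / 6.806×10^-8 = 1.078×10^8 Pa.

108 MPa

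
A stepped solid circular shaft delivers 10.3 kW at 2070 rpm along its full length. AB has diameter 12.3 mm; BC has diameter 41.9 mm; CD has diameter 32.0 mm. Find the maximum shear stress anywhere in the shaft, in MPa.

130 MPa

ω = 2π·2070/60 = 216.8 rad/s, so T = P/ω = 10.3×10³ / 216.8 = 47.52 N·m.
Under the same torque, τ_max = 16T/(πd³) is largest where d is smallest — segment AB (d = 12.3 mm).
τ_max = 16·47.52/(π·(0.0123)³) = 1.300×10^8 Pa.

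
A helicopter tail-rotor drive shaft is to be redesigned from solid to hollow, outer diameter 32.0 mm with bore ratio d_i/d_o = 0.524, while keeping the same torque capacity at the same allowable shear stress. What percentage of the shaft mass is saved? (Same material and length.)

23.6 %

Equal τ_max and T ⇒ the solid shaft needs d_s³ = d_o³(1−k⁴), so d_s = 32.0·(1−0.524⁴)^(1/3) = 31.17 mm.
Area ratio A_h/A_s = d_o²(1−k²)/d_s² = (1−k²)/(1−k⁴)^(2/3) = 0.7643.
Mass saving = 1 − 0.7643 = 23.6 %.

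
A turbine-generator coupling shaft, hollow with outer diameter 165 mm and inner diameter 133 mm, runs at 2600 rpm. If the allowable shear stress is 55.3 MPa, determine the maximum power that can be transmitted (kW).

7670 kW

J = π(d_o⁴ − d_i⁴)/32 = π(0.165⁴ − 0.133⁴)/32 = 4.205×10^-5 m⁴.
T_max = τ_allow·J/r = 5.53×10^7 × 4.205×10^-5 / 0.0825 = 28190 N·m.
ω = 2π·2600/60 = 272.3 rad/s, so P_max = T_max·ω = 7.674×10^6 W.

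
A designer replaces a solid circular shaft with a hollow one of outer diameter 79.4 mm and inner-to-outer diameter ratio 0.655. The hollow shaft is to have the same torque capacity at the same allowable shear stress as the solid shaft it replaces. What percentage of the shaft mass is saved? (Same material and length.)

Equal τ_max and T ⇒ the solid shaft needs d_s³ = d_o³(1−k⁴), so d_s = 79.4·(1−0.655⁴)^(1/3) = 74.19 mm.
Area ratio A_h/A_s = d_o²(1−k²)/d_s² = (1−k²)/(1−k⁴)^(2/3) = 0.6539.
Mass saving = 1 − 0.6539 = 34.6 %.

34.6 %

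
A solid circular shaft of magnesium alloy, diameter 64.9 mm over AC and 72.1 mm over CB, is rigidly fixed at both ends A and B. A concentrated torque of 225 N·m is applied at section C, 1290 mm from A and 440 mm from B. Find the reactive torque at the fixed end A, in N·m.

Compatibility: T_A·a/J_AC = T_B·b/J_CB with T_A + T_B = T₀.
J_AC = 1.74×10^-6 m⁴, J_CB = 2.65×10^-6 m⁴, so T_A = T₀·(J_AC/a)/((J_AC/a)+(J_CB/b)) = 41.17 N·m, T_B = 183.8 N·m.

41.2 N·m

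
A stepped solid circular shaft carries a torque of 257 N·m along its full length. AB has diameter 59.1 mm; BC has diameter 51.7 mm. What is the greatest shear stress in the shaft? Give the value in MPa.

Under the same torque, τ_max = 16T/(πd³) is largest where d is smallest — segment BC (d = 51.7 mm).
τ_max = 16·257.0/(π·(0.0517)³) = 9.472×10^6 Pa.

9.47 MPa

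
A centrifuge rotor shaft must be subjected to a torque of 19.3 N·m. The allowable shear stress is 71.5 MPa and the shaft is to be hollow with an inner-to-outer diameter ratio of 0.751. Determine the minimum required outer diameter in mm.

For a hollow shaft with d_i/d_o = 0.751: τ_max = 16T/(π d_o³ (1−k⁴)), so d_o = [16T/(π τ_allow (1−k⁴))]^(1/3) = [16·19.30/(π·7.15×10^7·0.6819)]^(1/3) = 0.01263 m.

12.6 mm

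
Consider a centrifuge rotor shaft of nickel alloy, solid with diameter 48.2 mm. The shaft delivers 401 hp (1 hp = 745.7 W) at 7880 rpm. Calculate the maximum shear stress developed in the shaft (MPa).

16.5 MPa

ω = 2π·7880/60 = 825.2 rad/s, so T = P/ω = 401×745.7 / 825.2 = 362.4 N·m.
J = πd⁴/32 = π(0.0482)⁴/32 = 5.299×10^-7 m⁴.
τ_max = T·r/J = 362.4 × 0.0241 / 5.299×10^-7 = 1.648×10^7 Pa.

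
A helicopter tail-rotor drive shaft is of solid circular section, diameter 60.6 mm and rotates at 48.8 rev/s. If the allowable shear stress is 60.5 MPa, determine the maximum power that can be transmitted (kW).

811 kW

J = πd⁴/32 = π(0.0606)⁴/32 = 1.324×10^-6 m⁴.
T_max = τ_allow·J/r = 6.05×10^7 × 1.324×10^-6 / 0.0303 = 2644 N·m.
ω = 2π·48.8 = 306.6 rad/s, so P_max = T_max·ω = 8.106×10^5 W.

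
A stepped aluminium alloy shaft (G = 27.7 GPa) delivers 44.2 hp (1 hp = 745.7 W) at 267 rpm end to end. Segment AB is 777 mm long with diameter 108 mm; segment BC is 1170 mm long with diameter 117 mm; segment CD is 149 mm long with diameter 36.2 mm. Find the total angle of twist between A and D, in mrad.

42.8 mrad

ω = 2π·267/60 = 27.96 rad/s, so T = P/ω = 44.2×745.7 / 27.96 = 1179 N·m.
J_AB = π(0.108)⁴/32 = 1.34×10^-5 m⁴; J_BC = π(0.117)⁴/32 = 1.84×10^-5 m⁴; J_CD = π(0.0362)⁴/32 = 1.69×10^-7 m⁴.
θ = (T/G)·Σ L_i/J_i = (1179/27.7×10⁹)·(0.777/1.34×10^-5 + 1.17/1.84×10^-5 + 0.149/1.69×10^-7) = 0.04279 rad.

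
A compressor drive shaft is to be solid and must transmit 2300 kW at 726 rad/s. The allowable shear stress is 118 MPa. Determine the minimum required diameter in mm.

ω = 726 rad/s, so T = P/ω = 2300×10³ / 726.0 = 3168 N·m.
For a solid shaft τ_max = 16T/(πd³), so d = (16T/(π τ_allow))^(1/3) = (16·3168/(π·1.18×10^8))^(1/3) = 0.05152 m.

51.5 mm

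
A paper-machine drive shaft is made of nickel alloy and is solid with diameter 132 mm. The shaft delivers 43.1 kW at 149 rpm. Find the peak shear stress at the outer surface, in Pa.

ω = 2π·149/60 = 15.60 rad/s, so T = P/ω = 43.1×10³ / 15.60 = 2762 N·m.
J = πd⁴/32 = π(0.132)⁴/32 = 2.981×10^-5 m⁴.
τ_max = T·r/J = 2762 × 0.0660 / 2.981×10^-5 = 6.117×10^6 Pa.

6.12e6 Pa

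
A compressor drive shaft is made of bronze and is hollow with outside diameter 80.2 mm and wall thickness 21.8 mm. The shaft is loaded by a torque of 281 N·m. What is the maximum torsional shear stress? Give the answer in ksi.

0.421 ksi

J = π(d_o⁴ − d_i⁴)/32 = π(0.0802⁴ − 0.0366⁴)/32 = 3.885×10^-6 m⁴.
τ_max = T·r/J = 281.0 × 0.0401 / 3.885×10^-6 = 2.900×10^6 Pa.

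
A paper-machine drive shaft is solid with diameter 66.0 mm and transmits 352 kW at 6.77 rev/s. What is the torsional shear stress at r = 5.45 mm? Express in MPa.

ω = 2π·6.77 = 42.54 rad/s, so T = P/ω = 352×10³ / 42.54 = 8275 N·m.
J = πd⁴/32 = π(0.0660)⁴/32 = 1.863×10^-6 m⁴.
Shear stress varies linearly with radius: τ = T·r/J = 8275 × 0.00545 / 1.863×10^-6 = 2.421×10^7 Pa.

24.2 MPa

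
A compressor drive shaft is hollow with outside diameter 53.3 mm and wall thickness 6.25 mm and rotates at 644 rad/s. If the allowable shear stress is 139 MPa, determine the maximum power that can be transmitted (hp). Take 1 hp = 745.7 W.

2340 hp

J = π(d_o⁴ − d_i⁴)/32 = π(0.0533⁴ − 0.0408⁴)/32 = 5.203×10^-7 m⁴.
T_max = τ_allow·J/r = 1.39×10^8 × 5.203×10^-7 / 0.0267 = 2714 N·m.
ω = 644 rad/s, so P_max = T_max·ω = 1.748×10^6 W.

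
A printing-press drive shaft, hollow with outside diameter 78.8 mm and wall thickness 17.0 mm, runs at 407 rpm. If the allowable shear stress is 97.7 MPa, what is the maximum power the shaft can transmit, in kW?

358 kW

J = π(d_o⁴ − d_i⁴)/32 = π(0.0788⁴ − 0.0448⁴)/32 = 3.390×10^-6 m⁴.
T_max = τ_allow·J/r = 9.77×10^7 × 3.390×10^-6 / 0.0394 = 8406 N·m.
ω = 2π·407/60 = 42.62 rad/s, so P_max = T_max·ω = 3.583×10^5 W.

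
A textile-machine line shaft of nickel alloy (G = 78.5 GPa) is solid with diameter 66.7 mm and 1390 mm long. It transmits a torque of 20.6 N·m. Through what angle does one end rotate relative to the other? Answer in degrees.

J = πd⁴/32 = π(0.0667)⁴/32 = 1.943×10^-6 m⁴.
θ = T·L/(G·J) = 20.60 × 1.39 / (78.5×10⁹ × 1.943×10^-6) = 1.877×10^-4 rad.

0.0108°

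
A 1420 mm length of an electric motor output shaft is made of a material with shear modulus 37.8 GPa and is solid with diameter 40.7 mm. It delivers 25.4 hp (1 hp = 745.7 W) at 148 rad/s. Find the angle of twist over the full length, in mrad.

ω = 148 rad/s, so T = P/ω = 25.4×745.7 / 148.0 = 128.0 N·m.
J = πd⁴/32 = π(0.0407)⁴/32 = 2.694×10^-7 m⁴.
θ = T·L/(G·J) = 128.0 × 1.42 / (37.8×10⁹ × 2.694×10^-7) = 0.01785 rad.

17.8 mrad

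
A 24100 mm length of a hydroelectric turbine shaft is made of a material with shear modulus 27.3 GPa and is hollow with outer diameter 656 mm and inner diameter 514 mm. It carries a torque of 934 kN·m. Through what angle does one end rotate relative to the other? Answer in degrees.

4.17°

J = π(d_o⁴ − d_i⁴)/32 = π(0.656⁴ − 0.514⁴)/32 = 0.01133 m⁴.
θ = T·L/(G·J) = 934000 × 24.1 / (27.3×10⁹ × 0.01133) = 0.07278 rad.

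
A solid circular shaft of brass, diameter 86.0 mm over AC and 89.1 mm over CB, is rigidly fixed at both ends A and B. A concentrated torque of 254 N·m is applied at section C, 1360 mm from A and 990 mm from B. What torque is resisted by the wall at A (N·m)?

Compatibility: T_A·a/J_AC = T_B·b/J_CB with T_A + T_B = T₀.
J_AC = 5.37×10^-6 m⁴, J_CB = 6.19×10^-6 m⁴, so T_A = T₀·(J_AC/a)/((J_AC/a)+(J_CB/b)) = 98.34 N·m, T_B = 155.7 N·m.

98.3 N·m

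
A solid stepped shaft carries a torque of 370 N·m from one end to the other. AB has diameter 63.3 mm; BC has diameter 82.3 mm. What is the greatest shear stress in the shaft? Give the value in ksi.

1.08 ksi

Under the same torque, τ_max = 16T/(πd³) is largest where d is smallest — segment AB (d = 63.3 mm).
τ_max = 16·370.0/(π·(0.0633)³) = 7.430×10^6 Pa.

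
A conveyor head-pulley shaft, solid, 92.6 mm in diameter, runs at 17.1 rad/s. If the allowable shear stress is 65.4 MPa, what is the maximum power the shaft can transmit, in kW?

J = πd⁴/32 = π(0.0926)⁴/32 = 7.218×10^-6 m⁴.
T_max = τ_allow·J/r = 6.54×10^7 × 7.218×10^-6 / 0.0463 = 10200 N·m.
ω = 17.1 rad/s, so P_max = T_max·ω = 1.744×10^5 W.

174 kW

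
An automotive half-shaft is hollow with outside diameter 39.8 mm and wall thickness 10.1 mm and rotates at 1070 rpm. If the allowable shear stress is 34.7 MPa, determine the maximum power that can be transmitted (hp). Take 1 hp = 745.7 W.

60.7 hp

J = π(d_o⁴ − d_i⁴)/32 = π(0.0398⁴ − 0.0196⁴)/32 = 2.318×10^-7 m⁴.
T_max = τ_allow·J/r = 3.47×10^7 × 2.318×10^-7 / 0.0199 = 404.3 N·m.
ω = 2π·1070/60 = 112.1 rad/s, so P_max = T_max·ω = 4.530×10^4 W.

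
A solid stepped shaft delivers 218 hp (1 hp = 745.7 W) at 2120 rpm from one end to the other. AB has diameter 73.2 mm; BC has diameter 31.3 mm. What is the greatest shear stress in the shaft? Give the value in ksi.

17.6 ksi

ω = 2π·2120/60 = 222.0 rad/s, so T = P/ω = 218×745.7 / 222.0 = 732.2 N·m.
Under the same torque, τ_max = 16T/(πd³) is largest where d is smallest — segment BC (d = 31.3 mm).
τ_max = 16·732.2/(π·(0.0313)³) = 1.216×10^8 Pa.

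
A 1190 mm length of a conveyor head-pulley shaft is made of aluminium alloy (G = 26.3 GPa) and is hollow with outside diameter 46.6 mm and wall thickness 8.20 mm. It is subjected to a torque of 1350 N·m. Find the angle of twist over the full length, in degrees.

J = π(d_o⁴ − d_i⁴)/32 = π(0.0466⁴ − 0.0302⁴)/32 = 3.813×10^-7 m⁴.
θ = T·L/(G·J) = 1350 × 1.19 / (26.3×10⁹ × 3.813×10^-7) = 0.1602 rad.

9.18°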